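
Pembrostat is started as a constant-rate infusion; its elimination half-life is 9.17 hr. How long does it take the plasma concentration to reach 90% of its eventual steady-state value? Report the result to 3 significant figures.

30.5 hours

k = ln 2 / 9.17 = 0.07559 hr⁻¹
f = 1 − e^(−kt)  ⇒  t = −ln(1 − f) / k
t = −ln(1 − 0.9) / 0.07559 = 2.303 / 0.07559 ≈ 30.5 hours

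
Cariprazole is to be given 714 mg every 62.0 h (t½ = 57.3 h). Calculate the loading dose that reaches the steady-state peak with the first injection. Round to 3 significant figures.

k = ln 2 / 57.3 = 0.01210 h⁻¹
Accumulation ratio R = 1 / (1 − e^(−kτ)) = 1 / (1 − e^(−0.01210×62.0)) = 1 / (1 − 0.4724) = 1.895
Loading dose = maintenance dose × R = 714 × 1.895 ≈ 1350 mg

1350 mg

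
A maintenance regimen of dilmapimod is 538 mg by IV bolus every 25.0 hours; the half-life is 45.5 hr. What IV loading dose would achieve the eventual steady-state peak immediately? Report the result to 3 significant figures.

k = ln 2 / 45.5 = 0.01523 hr⁻¹
Accumulation ratio R = 1 / (1 − e^(−kτ)) = 1 / (1 − e^(−0.01523×25.0)) = 1 / (1 − 0.6833) = 3.157
Loading dose = maintenance dose × R = 538 × 3.157 ≈ 1700 mg

1700 mg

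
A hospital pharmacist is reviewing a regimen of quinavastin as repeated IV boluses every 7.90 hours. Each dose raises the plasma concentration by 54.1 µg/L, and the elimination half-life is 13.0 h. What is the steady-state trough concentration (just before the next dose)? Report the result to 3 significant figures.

k = ln 2 / 13.0 = 0.05332 h⁻¹
Fraction remaining after one interval: e^(−kτ) = e^(−0.05332 × 7.90) = 0.6562
R = 1 / (1 − 0.6562) = 2.909
Css,max = 54.1 × 2.909 = 157.4 µg/L
Css,min = Css,max × e^(−kτ) = 157.4 × 0.6562 ≈ 103 µg/L

103 µg/L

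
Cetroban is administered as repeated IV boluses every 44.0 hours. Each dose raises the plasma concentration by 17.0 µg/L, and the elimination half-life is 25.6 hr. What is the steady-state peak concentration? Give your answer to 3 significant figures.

24.4 µg/L

k = ln 2 / 25.6 = 0.02708 hr⁻¹
Fraction remaining after one interval: e^(−kτ) = e^(−0.02708 × 44.0) = 0.3038
R = 1 / (1 − 0.3038) = 1.436
Css,max = 17.0 × 1.436 ≈ 24.4 µg/L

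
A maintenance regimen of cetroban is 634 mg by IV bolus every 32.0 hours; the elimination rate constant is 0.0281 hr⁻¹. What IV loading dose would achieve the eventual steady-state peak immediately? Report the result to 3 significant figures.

1070 mg

Accumulation ratio R = 1 / (1 − e^(−kτ)) = 1 / (1 − e^(−0.02810×32.0)) = 1 / (1 − 0.4069) = 1.686
Loading dose = maintenance dose × R = 634 × 1.686 ≈ 1070 mg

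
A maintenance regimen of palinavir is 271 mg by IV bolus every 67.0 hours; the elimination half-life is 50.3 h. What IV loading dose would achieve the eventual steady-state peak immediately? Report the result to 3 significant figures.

450 mg

k = ln 2 / 50.3 = 0.01378 h⁻¹
Accumulation ratio R = 1 / (1 − e^(−kτ)) = 1 / (1 − e^(−0.01378×67.0)) = 1 / (1 − 0.3972) = 1.659
Loading dose = maintenance dose × R = 271 × 1.659 ≈ 450 mg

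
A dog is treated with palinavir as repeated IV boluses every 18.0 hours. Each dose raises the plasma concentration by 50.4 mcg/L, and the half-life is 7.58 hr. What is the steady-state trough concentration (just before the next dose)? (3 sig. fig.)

12.0 mcg/L

k = ln 2 / 7.58 = 0.09144 hr⁻¹
Fraction remaining after one interval: e^(−kτ) = e^(−0.09144 × 18.0) = 0.1928
R = 1 / (1 − 0.1928) = 1.239
Css,max = 50.4 × 1.239 = 62.44 mcg/L
Css,min = Css,max × e^(−kτ) = 62.44 × 0.1928 ≈ 12.0 mcg/L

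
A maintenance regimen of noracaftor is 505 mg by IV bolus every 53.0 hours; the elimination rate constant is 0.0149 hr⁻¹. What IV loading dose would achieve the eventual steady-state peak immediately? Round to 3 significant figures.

Accumulation ratio R = 1 / (1 − e^(−kτ)) = 1 / (1 − e^(−0.01490×53.0)) = 1 / (1 − 0.4540) = 1.831
Loading dose = maintenance dose × R = 505 × 1.831 ≈ 925 mg

925 mg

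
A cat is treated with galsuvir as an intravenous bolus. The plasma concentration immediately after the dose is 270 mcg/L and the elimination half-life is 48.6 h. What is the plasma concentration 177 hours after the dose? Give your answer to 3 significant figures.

21.6 mcg/L

k = ln 2 / 48.6 = 0.01426 h⁻¹
C(t) = C₀ e^(−kt) = 270 × e^(−0.01426 × 177) = 270 × e^(−2.524) = 270 × 0.08010 ≈ 21.6 mcg/L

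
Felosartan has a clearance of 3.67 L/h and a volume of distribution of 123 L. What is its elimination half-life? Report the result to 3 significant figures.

k = CL / V = 3.67 / 123 = 0.02984 h⁻¹
t½ = ln 2 / k = ln 2 / 0.02984 ≈ 23.2 hours

23.2 hours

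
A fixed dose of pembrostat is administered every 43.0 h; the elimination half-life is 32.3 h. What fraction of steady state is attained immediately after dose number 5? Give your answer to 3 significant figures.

k = ln 2 / 32.3 = 0.02146 h⁻¹
f_n = 1 − e^(−nkτ) = 1 − e^(−5 × 0.02146 × 43.0) = 1 − e^(−4.614) = 1 − 0.009914 ≈ 0.990

0.990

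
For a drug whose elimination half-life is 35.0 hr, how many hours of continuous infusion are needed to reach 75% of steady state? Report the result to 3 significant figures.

k = ln 2 / 35.0 = 0.01980 hr⁻¹
f = 1 − e^(−kt)  ⇒  t = −ln(1 − f) / k
t = −ln(1 − 0.75) / 0.01980 = 1.386 / 0.01980 ≈ 70.0 hours

70.0 hours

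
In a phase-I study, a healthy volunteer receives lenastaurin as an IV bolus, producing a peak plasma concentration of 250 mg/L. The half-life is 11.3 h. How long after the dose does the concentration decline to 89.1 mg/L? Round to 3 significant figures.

16.8 hours

k = ln 2 / 11.3 = 0.06134 h⁻¹
C(t) = C₀ e^(−kt)  ⇒  t = ln(C₀/C) / k
t = ln(250/89.1) / 0.06134 = 1.032 / 0.06134 ≈ 16.8 hours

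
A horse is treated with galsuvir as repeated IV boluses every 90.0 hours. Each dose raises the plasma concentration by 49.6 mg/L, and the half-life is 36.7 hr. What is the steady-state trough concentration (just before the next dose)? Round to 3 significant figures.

11.1 mg/L

k = ln 2 / 36.7 = 0.01889 hr⁻¹
Fraction remaining after one interval: e^(−kτ) = e^(−0.01889 × 90.0) = 0.1827
R = 1 / (1 − 0.1827) = 1.224
Css,max = 49.6 × 1.224 = 60.69 mg/L
Css,min = Css,max × e^(−kτ) = 60.69 × 0.1827 ≈ 11.1 mg/L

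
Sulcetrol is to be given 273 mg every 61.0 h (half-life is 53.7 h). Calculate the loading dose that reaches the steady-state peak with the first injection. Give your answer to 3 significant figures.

501 mg

k = ln 2 / 53.7 = 0.01291 h⁻¹
Accumulation ratio R = 1 / (1 − e^(−kτ)) = 1 / (1 − e^(−0.01291×61.0)) = 1 / (1 − 0.4550) = 1.835
Loading dose = maintenance dose × R = 273 × 1.835 ≈ 501 mg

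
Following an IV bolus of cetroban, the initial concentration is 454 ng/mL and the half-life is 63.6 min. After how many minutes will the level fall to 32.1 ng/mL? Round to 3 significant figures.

k = ln 2 / 63.6 = 0.01090 min⁻¹
C(t) = C₀ e^(−kt)  ⇒  t = ln(C₀/C) / k
t = ln(454/32.1) / 0.01090 = 2.649 / 0.01090 ≈ 243 minutes

243 minutes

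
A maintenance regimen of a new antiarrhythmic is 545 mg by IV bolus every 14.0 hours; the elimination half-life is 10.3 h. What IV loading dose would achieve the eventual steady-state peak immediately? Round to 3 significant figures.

k = ln 2 / 10.3 = 0.06730 h⁻¹
Accumulation ratio R = 1 / (1 − e^(−kτ)) = 1 / (1 − e^(−0.06730×14.0)) = 1 / (1 − 0.3898) = 1.639
Loading dose = maintenance dose × R = 545 × 1.639 ≈ 893 mg

893 mg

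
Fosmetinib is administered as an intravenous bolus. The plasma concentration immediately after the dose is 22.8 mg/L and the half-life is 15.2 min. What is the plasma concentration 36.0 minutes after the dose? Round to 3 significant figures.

k = ln 2 / 15.2 = 0.04560 min⁻¹
C(t) = C₀ e^(−kt) = 22.8 × e^(−0.04560 × 36.0) = 22.8 × e^(−1.642) = 22.8 × 0.1937 ≈ 4.42 mg/L

4.42 mg/L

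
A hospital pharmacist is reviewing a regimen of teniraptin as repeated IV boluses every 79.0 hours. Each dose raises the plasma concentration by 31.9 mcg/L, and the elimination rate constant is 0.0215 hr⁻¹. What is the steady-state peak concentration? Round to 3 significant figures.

39.0 mcg/L

Fraction remaining after one interval: e^(−kτ) = e^(−0.02150 × 79.0) = 0.1830
R = 1 / (1 − 0.1830) = 1.224
Css,max = 31.9 × 1.224 ≈ 39.0 mcg/L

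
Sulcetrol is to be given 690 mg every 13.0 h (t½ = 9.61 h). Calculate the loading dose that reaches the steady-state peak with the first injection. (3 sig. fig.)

k = ln 2 / 9.61 = 0.07213 h⁻¹
Accumulation ratio R = 1 / (1 − e^(−kτ)) = 1 / (1 − e^(−0.07213×13.0)) = 1 / (1 − 0.3915) = 1.644
Loading dose = maintenance dose × R = 690 × 1.644 ≈ 1130 mg

1130 mg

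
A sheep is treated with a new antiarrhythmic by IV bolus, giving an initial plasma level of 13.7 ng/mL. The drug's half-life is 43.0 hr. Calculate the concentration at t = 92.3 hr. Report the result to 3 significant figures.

k = ln 2 / 43.0 = 0.01612 hr⁻¹
92.3 hr is 2.147 half-lives, so C = 13.7 × (1/2)^2.147 = 13.7 × 0.2259 ≈ 3.09 ng/mL

3.09 ng/mL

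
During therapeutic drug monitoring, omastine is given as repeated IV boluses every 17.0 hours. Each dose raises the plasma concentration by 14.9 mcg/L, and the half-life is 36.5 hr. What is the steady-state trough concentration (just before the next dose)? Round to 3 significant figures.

k = ln 2 / 36.5 = 0.01899 hr⁻¹
Fraction remaining after one interval: e^(−kτ) = e^(−0.01899 × 17.0) = 0.7241
R = 1 / (1 − 0.7241) = 3.624
Css,max = 14.9 × 3.624 = 54.00 mcg/L
Css,min = Css,max × e^(−kτ) = 54.00 × 0.7241 ≈ 39.1 mcg/L

39.1 mcg/L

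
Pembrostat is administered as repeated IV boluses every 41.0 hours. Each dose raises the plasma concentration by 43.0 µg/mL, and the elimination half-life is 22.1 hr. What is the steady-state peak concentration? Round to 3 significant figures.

59.4 µg/mL

k = ln 2 / 22.1 = 0.03136 hr⁻¹
Fraction remaining after one interval: e^(−kτ) = e^(−0.03136 × 41.0) = 0.2764
R = 1 / (1 − 0.2764) = 1.382
Css,max = 43.0 × 1.382 ≈ 59.4 µg/mL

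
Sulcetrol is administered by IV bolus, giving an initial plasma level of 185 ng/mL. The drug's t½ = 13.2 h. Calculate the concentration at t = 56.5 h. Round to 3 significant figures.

9.52 ng/mL

k = ln 2 / 13.2 = 0.05251 h⁻¹
C(t) = C₀ e^(−kt) = 185 × e^(−0.05251 × 56.5) = 185 × e^(−2.967) = 185 × 0.05146 ≈ 9.52 ng/mL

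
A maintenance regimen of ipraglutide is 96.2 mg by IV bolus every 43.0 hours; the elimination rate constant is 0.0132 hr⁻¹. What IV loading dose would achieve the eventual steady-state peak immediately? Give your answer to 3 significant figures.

Accumulation ratio R = 1 / (1 − e^(−kτ)) = 1 / (1 − e^(−0.01320×43.0)) = 1 / (1 − 0.5669) = 2.309
Loading dose = maintenance dose × R = 96.2 × 2.309 ≈ 222 mg

222 mg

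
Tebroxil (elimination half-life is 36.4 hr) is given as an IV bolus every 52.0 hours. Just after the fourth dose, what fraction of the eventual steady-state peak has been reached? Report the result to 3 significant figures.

k = ln 2 / 36.4 = 0.01904 hr⁻¹
f_n = 1 − e^(−nkτ) = 1 − e^(−4 × 0.01904 × 52.0) = 1 − e^(−3.961) = 1 − 0.01905 ≈ 0.981

0.981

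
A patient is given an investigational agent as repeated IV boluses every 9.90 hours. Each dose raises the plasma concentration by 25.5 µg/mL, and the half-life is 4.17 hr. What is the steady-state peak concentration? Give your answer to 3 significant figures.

k = ln 2 / 4.17 = 0.1662 hr⁻¹
Fraction remaining after one interval: e^(−kτ) = e^(−0.1662 × 9.90) = 0.1929
R = 1 / (1 − 0.1929) = 1.239
Css,max = 25.5 × 1.239 ≈ 31.6 µg/mL

31.6 µg/mL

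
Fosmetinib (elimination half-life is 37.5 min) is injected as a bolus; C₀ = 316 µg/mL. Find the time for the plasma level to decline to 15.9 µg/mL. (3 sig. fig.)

k = ln 2 / 37.5 = 0.01848 min⁻¹
C(t) = C₀ e^(−kt)  ⇒  t = ln(C₀/C) / k
t = ln(316/15.9) / 0.01848 = 2.989 / 0.01848 ≈ 162 minutes

162 minutes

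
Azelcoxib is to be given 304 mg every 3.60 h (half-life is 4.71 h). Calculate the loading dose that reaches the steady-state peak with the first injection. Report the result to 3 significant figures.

739 mg

k = ln 2 / 4.71 = 0.1472 h⁻¹
Accumulation ratio R = 1 / (1 − e^(−kτ)) = 1 / (1 − e^(−0.1472×3.60)) = 1 / (1 − 0.5887) = 2.431
Loading dose = maintenance dose × R = 304 × 2.431 ≈ 739 mg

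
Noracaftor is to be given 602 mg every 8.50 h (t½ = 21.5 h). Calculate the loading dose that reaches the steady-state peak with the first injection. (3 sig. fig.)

2510 mg

k = ln 2 / 21.5 = 0.03224 h⁻¹
Accumulation ratio R = 1 / (1 − e^(−kτ)) = 1 / (1 − e^(−0.03224×8.50)) = 1 / (1 − 0.7603) = 4.172
Loading dose = maintenance dose × R = 602 × 4.172 ≈ 2510 mg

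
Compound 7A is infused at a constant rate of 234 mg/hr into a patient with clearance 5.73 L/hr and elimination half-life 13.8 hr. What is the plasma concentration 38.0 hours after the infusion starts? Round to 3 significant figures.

34.8 mg/L

Css = rate / CL = 234 / 5.73 = 40.84 mg/L
k = ln 2 / 13.8 = 0.05023 hr⁻¹
C(t) = Css (1 − e^(−kt)) = 40.84 × (1 − e^(−1.909)) = 40.84 × 0.8517 ≈ 34.8 mg/L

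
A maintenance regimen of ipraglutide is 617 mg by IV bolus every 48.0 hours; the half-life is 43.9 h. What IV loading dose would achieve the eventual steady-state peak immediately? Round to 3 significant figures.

1160 mg

k = ln 2 / 43.9 = 0.01579 h⁻¹
Accumulation ratio R = 1 / (1 − e^(−kτ)) = 1 / (1 − e^(−0.01579×48.0)) = 1 / (1 − 0.4687) = 1.882
Loading dose = maintenance dose × R = 617 × 1.882 ≈ 1160 mg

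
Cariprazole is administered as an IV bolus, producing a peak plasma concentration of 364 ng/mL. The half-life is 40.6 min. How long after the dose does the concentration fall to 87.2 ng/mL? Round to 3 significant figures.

k = ln 2 / 40.6 = 0.01707 min⁻¹
C(t) = C₀ e^(−kt)  ⇒  t = ln(C₀/C) / k
t = ln(364/87.2) / 0.01707 = 1.429 / 0.01707 ≈ 83.7 minutes

83.7 minutes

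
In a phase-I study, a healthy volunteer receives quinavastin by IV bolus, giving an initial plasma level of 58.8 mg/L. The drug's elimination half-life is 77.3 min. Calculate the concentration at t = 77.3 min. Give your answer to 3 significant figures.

k = ln 2 / 77.3 = 0.008967 min⁻¹
C(t) = C₀ e^(−kt) = 58.8 × e^(−0.008967 × 77.3) = 58.8 × e^(−0.6931) = 58.8 × 0.5000 ≈ 29.4 mg/L

29.4 mg/L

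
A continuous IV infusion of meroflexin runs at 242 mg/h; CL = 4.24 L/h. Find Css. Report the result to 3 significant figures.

Css = infusion rate / CL = 242 / 4.24 ≈ 57.1 mg/L

57.1 mg/L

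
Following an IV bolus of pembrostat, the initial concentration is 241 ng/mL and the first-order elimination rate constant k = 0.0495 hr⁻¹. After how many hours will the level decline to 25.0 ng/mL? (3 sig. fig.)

45.8 hours

C(t) = C₀ e^(−kt)  ⇒  t = ln(C₀/C) / k
t = ln(241/25.0) / 0.04950 = 2.266 / 0.04950 ≈ 45.8 hours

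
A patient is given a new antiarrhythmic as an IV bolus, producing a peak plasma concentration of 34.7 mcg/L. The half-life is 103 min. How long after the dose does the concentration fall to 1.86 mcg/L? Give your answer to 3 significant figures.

k = ln 2 / 103 = 0.006730 min⁻¹
C(t) = C₀ e^(−kt)  ⇒  t = ln(C₀/C) / k
t = ln(34.7/1.86) / 0.006730 = 2.926 / 0.006730 ≈ 435 minutes

435 minutes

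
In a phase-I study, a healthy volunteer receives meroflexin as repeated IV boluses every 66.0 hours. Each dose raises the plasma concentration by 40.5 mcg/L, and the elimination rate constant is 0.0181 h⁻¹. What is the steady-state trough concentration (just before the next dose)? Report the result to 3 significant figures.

17.6 mcg/L

Fraction remaining after one interval: e^(−kτ) = e^(−0.01810 × 66.0) = 0.3028
R = 1 / (1 − 0.3028) = 1.434
Css,max = 40.5 × 1.434 = 58.09 mcg/L
Css,min = Css,max × e^(−kτ) = 58.09 × 0.3028 ≈ 17.6 mcg/L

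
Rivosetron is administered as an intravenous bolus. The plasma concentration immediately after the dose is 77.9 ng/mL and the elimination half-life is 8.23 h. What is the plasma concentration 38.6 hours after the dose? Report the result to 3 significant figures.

3.02 ng/mL

k = ln 2 / 8.23 = 0.08422 h⁻¹
C(t) = C₀ e^(−kt) = 77.9 × e^(−0.08422 × 38.6) = 77.9 × e^(−3.251) = 77.9 × 0.03874 ≈ 3.02 ng/mL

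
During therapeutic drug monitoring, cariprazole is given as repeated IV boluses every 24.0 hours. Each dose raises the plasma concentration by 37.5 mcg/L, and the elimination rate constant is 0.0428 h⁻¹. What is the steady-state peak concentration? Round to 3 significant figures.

58.4 mcg/L

Fraction remaining after one interval: e^(−kτ) = e^(−0.04280 × 24.0) = 0.3580
R = 1 / (1 − 0.3580) = 1.558
Css,max = 37.5 × 1.558 ≈ 58.4 mcg/L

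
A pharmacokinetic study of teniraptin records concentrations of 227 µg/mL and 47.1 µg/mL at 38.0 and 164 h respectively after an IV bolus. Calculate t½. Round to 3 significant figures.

k = ln(C₁/C₂) / (t₂ − t₁) = ln(227/47.1) / (164 − 38.0)
  = 1.573 / 126.0 = 0.01248 h⁻¹
t½ = ln 2 / k = ln 2 / 0.01248 ≈ 55.5 hours

55.5 hours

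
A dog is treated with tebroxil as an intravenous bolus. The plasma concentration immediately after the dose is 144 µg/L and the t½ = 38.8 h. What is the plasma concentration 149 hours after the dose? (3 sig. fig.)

10.1 µg/L

k = ln 2 / 38.8 = 0.01786 h⁻¹
149 h is 3.840 half-lives, so C = 144 × (1/2)^3.840 = 144 × 0.06982 ≈ 10.1 µg/L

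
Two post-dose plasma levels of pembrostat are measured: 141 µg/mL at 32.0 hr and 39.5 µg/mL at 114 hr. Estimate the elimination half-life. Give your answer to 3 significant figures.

44.7 hours

k = ln(C₁/C₂) / (t₂ − t₁) = ln(141/39.5) / (114 − 32.0)
  = 1.272 / 82.00 = 0.01552 hr⁻¹
t½ = ln 2 / k = ln 2 / 0.01552 ≈ 44.7 hours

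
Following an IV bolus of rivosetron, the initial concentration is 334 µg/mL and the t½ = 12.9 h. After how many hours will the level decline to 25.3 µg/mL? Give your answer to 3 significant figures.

48.0 hours

k = ln 2 / 12.9 = 0.05373 h⁻¹
C(t) = C₀ e^(−kt)  ⇒  t = ln(C₀/C) / k
t = ln(334/25.3) / 0.05373 = 2.580 / 0.05373 ≈ 48.0 hours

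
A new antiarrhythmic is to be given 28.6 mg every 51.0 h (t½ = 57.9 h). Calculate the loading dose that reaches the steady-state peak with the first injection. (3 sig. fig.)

62.6 mg

k = ln 2 / 57.9 = 0.01197 h⁻¹
Accumulation ratio R = 1 / (1 − e^(−kτ)) = 1 / (1 − e^(−0.01197×51.0)) = 1 / (1 − 0.5431) = 2.188
Loading dose = maintenance dose × R = 28.6 × 2.188 ≈ 62.6 mg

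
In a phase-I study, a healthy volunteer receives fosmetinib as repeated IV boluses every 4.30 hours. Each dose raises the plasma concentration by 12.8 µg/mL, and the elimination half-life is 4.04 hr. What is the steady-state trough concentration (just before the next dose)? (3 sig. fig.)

11.7 µg/mL

k = ln 2 / 4.04 = 0.1716 hr⁻¹
Fraction remaining after one interval: e^(−kτ) = e^(−0.1716 × 4.30) = 0.4782
R = 1 / (1 − 0.4782) = 1.916
Css,max = 12.8 × 1.916 = 24.53 µg/mL
Css,min = Css,max × e^(−kτ) = 24.53 × 0.4782 ≈ 11.7 µg/mL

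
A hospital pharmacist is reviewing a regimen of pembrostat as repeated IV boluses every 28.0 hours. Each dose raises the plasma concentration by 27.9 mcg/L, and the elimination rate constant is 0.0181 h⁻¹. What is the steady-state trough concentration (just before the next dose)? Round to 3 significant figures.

42.3 mcg/L

Fraction remaining after one interval: e^(−kτ) = e^(−0.01810 × 28.0) = 0.6024
R = 1 / (1 − 0.6024) = 2.515
Css,max = 27.9 × 2.515 = 70.17 mcg/L
Css,min = Css,max × e^(−kτ) = 70.17 × 0.6024 ≈ 42.3 mcg/L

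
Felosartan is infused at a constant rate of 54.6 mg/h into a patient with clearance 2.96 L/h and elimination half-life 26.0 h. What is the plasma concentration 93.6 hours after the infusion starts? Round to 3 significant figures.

Css = rate / CL = 54.6 / 2.96 = 18.45 µg/mL
k = ln 2 / 26.0 = 0.02666 h⁻¹
C(t) = Css (1 − e^(−kt)) = 18.45 × (1 − e^(−2.495)) = 18.45 × 0.9175 ≈ 16.9 µg/mL

16.9 µg/mL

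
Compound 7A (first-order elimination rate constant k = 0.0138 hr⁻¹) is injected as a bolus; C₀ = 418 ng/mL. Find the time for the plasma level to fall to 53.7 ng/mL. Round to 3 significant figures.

149 hours

C(t) = C₀ e^(−kt)  ⇒  t = ln(C₀/C) / k
t = ln(418/53.7) / 0.01380 = 2.052 / 0.01380 ≈ 149 hours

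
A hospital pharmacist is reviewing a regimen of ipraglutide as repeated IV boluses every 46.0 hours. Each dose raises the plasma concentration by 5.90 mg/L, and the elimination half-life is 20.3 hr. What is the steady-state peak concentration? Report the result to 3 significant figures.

k = ln 2 / 20.3 = 0.03415 hr⁻¹
Fraction remaining after one interval: e^(−kτ) = e^(−0.03415 × 46.0) = 0.2079
R = 1 / (1 − 0.2079) = 1.262
Css,max = 5.90 × 1.262 ≈ 7.45 mg/L

7.45 mg/L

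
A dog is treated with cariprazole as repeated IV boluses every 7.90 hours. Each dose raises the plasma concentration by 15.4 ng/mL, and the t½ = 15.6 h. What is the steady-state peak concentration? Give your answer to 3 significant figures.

52.0 ng/mL

k = ln 2 / 15.6 = 0.04443 h⁻¹
Fraction remaining after one interval: e^(−kτ) = e^(−0.04443 × 7.90) = 0.7040
R = 1 / (1 − 0.7040) = 3.378
Css,max = 15.4 × 3.378 ≈ 52.0 ng/mL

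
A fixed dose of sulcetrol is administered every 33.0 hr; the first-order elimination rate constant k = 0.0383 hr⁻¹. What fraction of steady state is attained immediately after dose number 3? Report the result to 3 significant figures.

0.977

f_n = 1 − e^(−nkτ) = 1 − e^(−3 × 0.03830 × 33.0) = 1 − e^(−3.792) = 1 − 0.02256 ≈ 0.977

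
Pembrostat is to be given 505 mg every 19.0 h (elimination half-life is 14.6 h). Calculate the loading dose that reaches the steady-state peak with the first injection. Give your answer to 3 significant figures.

850 mg

k = ln 2 / 14.6 = 0.04748 h⁻¹
Accumulation ratio R = 1 / (1 − e^(−kτ)) = 1 / (1 − e^(−0.04748×19.0)) = 1 / (1 − 0.4057) = 1.683
Loading dose = maintenance dose × R = 505 × 1.683 ≈ 850 mg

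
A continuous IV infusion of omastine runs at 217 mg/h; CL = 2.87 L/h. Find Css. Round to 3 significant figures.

Css = infusion rate / CL = 217 / 2.87 ≈ 75.6 mg/L

75.6 mg/L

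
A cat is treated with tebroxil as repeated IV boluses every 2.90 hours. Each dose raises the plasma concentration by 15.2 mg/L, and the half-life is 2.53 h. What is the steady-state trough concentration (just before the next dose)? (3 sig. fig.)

k = ln 2 / 2.53 = 0.2740 h⁻¹
Fraction remaining after one interval: e^(−kτ) = e^(−0.2740 × 2.90) = 0.4518
R = 1 / (1 − 0.4518) = 1.824
Css,max = 15.2 × 1.824 = 27.73 mg/L
Css,min = Css,max × e^(−kτ) = 27.73 × 0.4518 ≈ 12.5 mg/L

12.5 mg/L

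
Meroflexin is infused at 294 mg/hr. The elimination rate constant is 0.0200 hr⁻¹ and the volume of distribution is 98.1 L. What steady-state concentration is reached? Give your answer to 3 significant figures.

150 µg/mL

CL = k · V = 0.0200 × 98.1 = 1.962 L/hr
Css = rate / CL = 294 / 1.962 ≈ 150 µg/mL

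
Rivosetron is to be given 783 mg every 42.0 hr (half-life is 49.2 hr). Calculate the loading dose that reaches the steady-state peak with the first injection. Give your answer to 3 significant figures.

k = ln 2 / 49.2 = 0.01409 hr⁻¹
Accumulation ratio R = 1 / (1 − e^(−kτ)) = 1 / (1 − e^(−0.01409×42.0)) = 1 / (1 − 0.5534) = 2.239
Loading dose = maintenance dose × R = 783 × 2.239 ≈ 1750 mg

1750 mg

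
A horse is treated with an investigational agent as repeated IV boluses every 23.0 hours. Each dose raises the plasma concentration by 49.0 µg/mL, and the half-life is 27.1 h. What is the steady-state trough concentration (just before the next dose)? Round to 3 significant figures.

61.2 µg/mL

k = ln 2 / 27.1 = 0.02558 h⁻¹
Fraction remaining after one interval: e^(−kτ) = e^(−0.02558 × 23.0) = 0.5553
R = 1 / (1 − 0.5553) = 2.249
Css,max = 49.0 × 2.249 = 110.2 µg/mL
Css,min = Css,max × e^(−kτ) = 110.2 × 0.5553 ≈ 61.2 µg/mL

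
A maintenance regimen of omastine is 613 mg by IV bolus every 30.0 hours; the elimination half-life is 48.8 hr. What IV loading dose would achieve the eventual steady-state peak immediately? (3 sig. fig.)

1770 mg

k = ln 2 / 48.8 = 0.01420 hr⁻¹
Accumulation ratio R = 1 / (1 − e^(−kτ)) = 1 / (1 − e^(−0.01420×30.0)) = 1 / (1 − 0.6530) = 2.882
Loading dose = maintenance dose × R = 613 × 2.882 ≈ 1770 mg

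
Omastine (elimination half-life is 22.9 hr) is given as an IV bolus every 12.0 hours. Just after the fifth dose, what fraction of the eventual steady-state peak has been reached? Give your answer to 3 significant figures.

0.837

k = ln 2 / 22.9 = 0.03027 hr⁻¹
f_n = 1 − e^(−nkτ) = 1 − e^(−5 × 0.03027 × 12.0) = 1 − e^(−1.816) = 1 − 0.1627 ≈ 0.837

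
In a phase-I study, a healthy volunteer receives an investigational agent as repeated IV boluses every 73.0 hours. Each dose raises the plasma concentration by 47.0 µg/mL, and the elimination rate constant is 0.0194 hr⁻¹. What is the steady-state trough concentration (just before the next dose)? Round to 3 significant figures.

Fraction remaining after one interval: e^(−kτ) = e^(−0.01940 × 73.0) = 0.2426
R = 1 / (1 − 0.2426) = 1.320
Css,max = 47.0 × 1.320 = 62.06 µg/mL
Css,min = Css,max × e^(−kτ) = 62.06 × 0.2426 ≈ 15.1 µg/mL

15.1 µg/mL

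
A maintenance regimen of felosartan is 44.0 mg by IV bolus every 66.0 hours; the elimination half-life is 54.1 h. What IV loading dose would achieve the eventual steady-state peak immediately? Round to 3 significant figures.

k = ln 2 / 54.1 = 0.01281 h⁻¹
Accumulation ratio R = 1 / (1 − e^(−kτ)) = 1 / (1 − e^(−0.01281×66.0)) = 1 / (1 − 0.4293) = 1.752
Loading dose = maintenance dose × R = 44.0 × 1.752 ≈ 77.1 mg

77.1 mg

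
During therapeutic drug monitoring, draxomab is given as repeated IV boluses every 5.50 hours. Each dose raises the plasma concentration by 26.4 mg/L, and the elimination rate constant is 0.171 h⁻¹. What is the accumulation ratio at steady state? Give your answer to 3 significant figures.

1.64

Fraction remaining after one interval: e^(−kτ) = e^(−0.1710 × 5.50) = 0.3904
R = 1 / (1 − 0.3904) = 1 / 0.6096 ≈ 1.64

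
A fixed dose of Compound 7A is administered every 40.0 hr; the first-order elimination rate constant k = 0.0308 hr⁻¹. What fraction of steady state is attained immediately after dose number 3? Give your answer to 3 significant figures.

0.975

f_n = 1 − e^(−nkτ) = 1 − e^(−3 × 0.03080 × 40.0) = 1 − e^(−3.696) = 1 − 0.02482 ≈ 0.975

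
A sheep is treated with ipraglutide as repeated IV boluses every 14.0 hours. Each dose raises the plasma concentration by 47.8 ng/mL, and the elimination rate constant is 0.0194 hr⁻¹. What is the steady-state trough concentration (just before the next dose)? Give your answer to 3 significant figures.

153 ng/mL

Fraction remaining after one interval: e^(−kτ) = e^(−0.01940 × 14.0) = 0.7622
R = 1 / (1 − 0.7622) = 4.204
Css,max = 47.8 × 4.204 = 201.0 ng/mL
Css,min = Css,max × e^(−kτ) = 201.0 × 0.7622 ≈ 153 ng/mL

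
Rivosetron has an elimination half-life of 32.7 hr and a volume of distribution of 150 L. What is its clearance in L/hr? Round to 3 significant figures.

k = ln 2 / t½ = ln 2 / 32.7 = 0.02120 hr⁻¹
CL = k · V = 0.02120 × 150 ≈ 3.18 L/hr

3.18 L/hr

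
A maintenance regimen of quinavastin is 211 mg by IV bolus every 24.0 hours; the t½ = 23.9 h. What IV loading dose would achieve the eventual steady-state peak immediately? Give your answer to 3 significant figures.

421 mg

k = ln 2 / 23.9 = 0.02900 h⁻¹
Accumulation ratio R = 1 / (1 − e^(−kτ)) = 1 / (1 − e^(−0.02900×24.0)) = 1 / (1 − 0.4986) = 1.994
Loading dose = maintenance dose × R = 211 × 1.994 ≈ 421 mg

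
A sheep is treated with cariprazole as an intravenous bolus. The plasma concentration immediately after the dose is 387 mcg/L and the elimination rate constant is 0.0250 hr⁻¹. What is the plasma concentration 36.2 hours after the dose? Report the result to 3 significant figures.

157 mcg/L

C(t) = C₀ e^(−kt) = 387 × e^(−0.02500 × 36.2) = 387 × e^(−0.9050) = 387 × 0.4045 ≈ 157 mcg/L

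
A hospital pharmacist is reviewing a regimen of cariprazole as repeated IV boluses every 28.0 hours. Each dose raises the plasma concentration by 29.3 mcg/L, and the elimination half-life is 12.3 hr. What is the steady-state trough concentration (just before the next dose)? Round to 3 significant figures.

7.62 mcg/L

k = ln 2 / 12.3 = 0.05635 hr⁻¹
Fraction remaining after one interval: e^(−kτ) = e^(−0.05635 × 28.0) = 0.2064
R = 1 / (1 − 0.2064) = 1.260
Css,max = 29.3 × 1.260 = 36.92 mcg/L
Css,min = Css,max × e^(−kτ) = 36.92 × 0.2064 ≈ 7.62 mcg/L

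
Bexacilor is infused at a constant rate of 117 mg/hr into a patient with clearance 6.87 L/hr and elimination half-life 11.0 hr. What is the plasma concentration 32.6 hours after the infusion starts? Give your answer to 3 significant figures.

Css = rate / CL = 117 / 6.87 = 17.03 µg/mL
k = ln 2 / 11.0 = 0.06301 hr⁻¹
C(t) = Css (1 − e^(−kt)) = 17.03 × (1 − e^(−2.054)) = 17.03 × 0.8718 ≈ 14.8 µg/mL

14.8 µg/mL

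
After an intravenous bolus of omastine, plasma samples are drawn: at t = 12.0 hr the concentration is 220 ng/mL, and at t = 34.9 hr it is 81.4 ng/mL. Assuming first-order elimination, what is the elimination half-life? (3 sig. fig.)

16.0 hours

k = ln(C₁/C₂) / (t₂ − t₁) = ln(220/81.4) / (34.9 − 12.0)
  = 0.9943 / 22.90 = 0.04342 hr⁻¹
t½ = ln 2 / k = ln 2 / 0.04342 ≈ 16.0 hours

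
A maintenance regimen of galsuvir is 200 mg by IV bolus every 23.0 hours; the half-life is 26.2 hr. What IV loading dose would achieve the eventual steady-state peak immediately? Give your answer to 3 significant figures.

k = ln 2 / 26.2 = 0.02646 hr⁻¹
Accumulation ratio R = 1 / (1 − e^(−kτ)) = 1 / (1 − e^(−0.02646×23.0)) = 1 / (1 − 0.5442) = 2.194
Loading dose = maintenance dose × R = 200 × 2.194 ≈ 439 mg

439 mg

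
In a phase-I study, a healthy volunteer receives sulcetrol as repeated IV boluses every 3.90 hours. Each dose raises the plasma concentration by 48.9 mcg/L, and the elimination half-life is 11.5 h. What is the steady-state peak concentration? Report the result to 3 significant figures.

233 mcg/L

k = ln 2 / 11.5 = 0.06027 h⁻¹
Fraction remaining after one interval: e^(−kτ) = e^(−0.06027 × 3.90) = 0.7905
R = 1 / (1 − 0.7905) = 4.774
Css,max = 48.9 × 4.774 ≈ 233 mcg/L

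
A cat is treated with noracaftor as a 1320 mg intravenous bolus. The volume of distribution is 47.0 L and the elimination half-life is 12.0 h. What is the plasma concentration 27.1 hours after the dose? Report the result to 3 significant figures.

5.87 µg/mL

C₀ = dose / V = 1320 / 47.0 = 28.09 µg/mL
k = ln 2 / 12.0 = 0.05776 h⁻¹
C(t) = C₀ e^(−kt) = 28.09 × e^(−0.05776 × 27.1) = 28.09 × e^(−1.565) = 28.09 × 0.2090 ≈ 5.87 µg/mL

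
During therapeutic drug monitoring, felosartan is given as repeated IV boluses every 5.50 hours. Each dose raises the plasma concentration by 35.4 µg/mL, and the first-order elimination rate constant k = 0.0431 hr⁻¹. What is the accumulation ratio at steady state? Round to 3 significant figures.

Fraction remaining after one interval: e^(−kτ) = e^(−0.04310 × 5.50) = 0.7890
R = 1 / (1 − 0.7890) = 1 / 0.2110 ≈ 4.74

4.74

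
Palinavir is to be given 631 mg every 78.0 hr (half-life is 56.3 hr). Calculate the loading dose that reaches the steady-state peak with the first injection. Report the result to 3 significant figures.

1020 mg

k = ln 2 / 56.3 = 0.01231 hr⁻¹
Accumulation ratio R = 1 / (1 − e^(−kτ)) = 1 / (1 − e^(−0.01231×78.0)) = 1 / (1 − 0.3828) = 1.620
Loading dose = maintenance dose × R = 631 × 1.620 ≈ 1020 mg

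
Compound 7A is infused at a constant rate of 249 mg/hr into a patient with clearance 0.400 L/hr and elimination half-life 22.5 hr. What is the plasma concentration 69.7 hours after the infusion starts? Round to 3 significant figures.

Css = rate / CL = 249 / 0.400 = 622.5 µg/mL
k = ln 2 / 22.5 = 0.03081 hr⁻¹
C(t) = Css (1 − e^(−kt)) = 622.5 × (1 − e^(−2.147)) = 622.5 × 0.8832 ≈ 550 µg/mL

550 µg/mL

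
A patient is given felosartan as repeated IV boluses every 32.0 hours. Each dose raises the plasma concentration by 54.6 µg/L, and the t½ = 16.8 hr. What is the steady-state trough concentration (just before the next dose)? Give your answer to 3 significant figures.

19.9 µg/L

k = ln 2 / 16.8 = 0.04126 hr⁻¹
Fraction remaining after one interval: e^(−kτ) = e^(−0.04126 × 32.0) = 0.2671
R = 1 / (1 − 0.2671) = 1.364
Css,max = 54.6 × 1.364 = 74.49 µg/L
Css,min = Css,max × e^(−kτ) = 74.49 × 0.2671 ≈ 19.9 µg/L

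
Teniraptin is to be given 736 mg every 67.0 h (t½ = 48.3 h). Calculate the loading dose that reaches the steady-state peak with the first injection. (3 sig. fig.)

1190 mg

k = ln 2 / 48.3 = 0.01435 h⁻¹
Accumulation ratio R = 1 / (1 − e^(−kτ)) = 1 / (1 − e^(−0.01435×67.0)) = 1 / (1 − 0.3823) = 1.619
Loading dose = maintenance dose × R = 736 × 1.619 ≈ 1190 mg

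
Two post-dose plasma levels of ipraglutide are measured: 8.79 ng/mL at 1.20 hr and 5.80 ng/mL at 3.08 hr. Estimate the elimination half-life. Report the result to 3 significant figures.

k = ln(C₁/C₂) / (t₂ − t₁) = ln(8.79/5.80) / (3.08 − 1.20)
  = 0.4158 / 1.880 = 0.2211 hr⁻¹
t½ = ln 2 / k = ln 2 / 0.2211 ≈ 3.13 hours

3.13 hours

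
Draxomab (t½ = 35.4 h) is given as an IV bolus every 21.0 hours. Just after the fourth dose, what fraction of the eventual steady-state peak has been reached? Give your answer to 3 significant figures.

0.807

k = ln 2 / 35.4 = 0.01958 h⁻¹
f_n = 1 − e^(−nkτ) = 1 − e^(−4 × 0.01958 × 21.0) = 1 − e^(−1.645) = 1 − 0.1931 ≈ 0.807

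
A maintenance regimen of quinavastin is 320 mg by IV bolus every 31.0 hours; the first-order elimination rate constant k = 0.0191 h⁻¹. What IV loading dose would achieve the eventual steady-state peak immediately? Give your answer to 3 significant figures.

716 mg

Accumulation ratio R = 1 / (1 − e^(−kτ)) = 1 / (1 − e^(−0.01910×31.0)) = 1 / (1 − 0.5532) = 2.238
Loading dose = maintenance dose × R = 320 × 2.238 ≈ 716 mg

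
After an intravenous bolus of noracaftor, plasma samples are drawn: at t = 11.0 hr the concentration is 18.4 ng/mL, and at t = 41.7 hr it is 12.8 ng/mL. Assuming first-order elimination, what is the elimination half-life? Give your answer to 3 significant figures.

k = ln(C₁/C₂) / (t₂ − t₁) = ln(18.4/12.8) / (41.7 − 11.0)
  = 0.3629 / 30.70 = 0.01182 hr⁻¹
t½ = ln 2 / k = ln 2 / 0.01182 ≈ 58.6 hours

58.6 hours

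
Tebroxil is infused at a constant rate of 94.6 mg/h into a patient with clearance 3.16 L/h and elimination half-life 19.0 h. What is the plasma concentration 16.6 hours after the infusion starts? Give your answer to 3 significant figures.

Css = rate / CL = 94.6 / 3.16 = 29.94 µg/mL
k = ln 2 / 19.0 = 0.03648 h⁻¹
C(t) = Css (1 − e^(−kt)) = 29.94 × (1 − e^(−0.6056)) = 29.94 × 0.4542 ≈ 13.6 µg/mL

13.6 µg/mL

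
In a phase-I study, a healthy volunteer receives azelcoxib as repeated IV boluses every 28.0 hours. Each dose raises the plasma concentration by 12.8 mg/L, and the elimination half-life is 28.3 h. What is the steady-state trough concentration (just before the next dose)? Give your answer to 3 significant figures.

k = ln 2 / 28.3 = 0.02449 h⁻¹
Fraction remaining after one interval: e^(−kτ) = e^(−0.02449 × 28.0) = 0.5037
R = 1 / (1 − 0.5037) = 2.015
Css,max = 12.8 × 2.015 = 25.79 mg/L
Css,min = Css,max × e^(−kτ) = 25.79 × 0.5037 ≈ 13.0 mg/L

13.0 mg/L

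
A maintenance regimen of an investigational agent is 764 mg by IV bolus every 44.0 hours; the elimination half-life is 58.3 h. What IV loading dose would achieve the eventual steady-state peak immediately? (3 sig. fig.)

k = ln 2 / 58.3 = 0.01189 h⁻¹
Accumulation ratio R = 1 / (1 − e^(−kτ)) = 1 / (1 − e^(−0.01189×44.0)) = 1 / (1 − 0.5927) = 2.455
Loading dose = maintenance dose × R = 764 × 2.455 ≈ 1880 mg

1880 mg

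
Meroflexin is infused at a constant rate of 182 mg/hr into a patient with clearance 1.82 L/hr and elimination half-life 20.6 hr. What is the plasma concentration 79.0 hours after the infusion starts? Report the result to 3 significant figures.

Css = rate / CL = 182 / 1.82 = 100.0 mg/L
k = ln 2 / 20.6 = 0.03365 hr⁻¹
C(t) = Css (1 − e^(−kt)) = 100.0 × (1 − e^(−2.658)) = 100.0 × 0.9299 ≈ 93.0 mg/L

93.0 mg/L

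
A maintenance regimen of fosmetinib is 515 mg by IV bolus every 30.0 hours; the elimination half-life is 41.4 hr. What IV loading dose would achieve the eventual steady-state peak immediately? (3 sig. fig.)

1300 mg

k = ln 2 / 41.4 = 0.01674 hr⁻¹
Accumulation ratio R = 1 / (1 − e^(−kτ)) = 1 / (1 − e^(−0.01674×30.0)) = 1 / (1 − 0.6051) = 2.533
Loading dose = maintenance dose × R = 515 × 2.533 ≈ 1300 mg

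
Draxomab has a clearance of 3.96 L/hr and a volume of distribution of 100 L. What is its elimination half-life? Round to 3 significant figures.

k = CL / V = 3.96 / 100 = 0.03960 hr⁻¹
t½ = ln 2 / k = ln 2 / 0.03960 ≈ 17.5 hours

17.5 hours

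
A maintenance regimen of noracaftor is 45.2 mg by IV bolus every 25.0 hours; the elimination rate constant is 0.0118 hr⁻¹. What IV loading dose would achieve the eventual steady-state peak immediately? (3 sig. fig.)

177 mg

Accumulation ratio R = 1 / (1 − e^(−kτ)) = 1 / (1 − e^(−0.01180×25.0)) = 1 / (1 − 0.7445) = 3.914
Loading dose = maintenance dose × R = 45.2 × 3.914 ≈ 177 mg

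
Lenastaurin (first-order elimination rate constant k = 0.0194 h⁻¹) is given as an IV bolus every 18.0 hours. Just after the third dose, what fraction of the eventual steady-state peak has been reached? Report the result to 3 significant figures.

f_n = 1 − e^(−nkτ) = 1 − e^(−3 × 0.01940 × 18.0) = 1 − e^(−1.048) = 1 − 0.3508 ≈ 0.649

0.649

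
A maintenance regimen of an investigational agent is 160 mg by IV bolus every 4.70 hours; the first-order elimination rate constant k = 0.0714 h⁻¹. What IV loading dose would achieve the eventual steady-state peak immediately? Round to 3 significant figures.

Accumulation ratio R = 1 / (1 − e^(−kτ)) = 1 / (1 − e^(−0.07140×4.70)) = 1 / (1 − 0.7149) = 3.508
Loading dose = maintenance dose × R = 160 × 3.508 ≈ 561 mg

561 mg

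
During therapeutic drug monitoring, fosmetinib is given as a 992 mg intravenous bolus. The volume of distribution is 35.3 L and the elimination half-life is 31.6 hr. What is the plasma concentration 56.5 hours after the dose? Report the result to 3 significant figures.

C₀ = dose / V = 992 / 35.3 = 28.10 µg/mL
k = ln 2 / 31.6 = 0.02194 hr⁻¹
C(t) = C₀ e^(−kt) = 28.10 × e^(−0.02194 × 56.5) = 28.10 × e^(−1.239) = 28.10 × 0.2896 ≈ 8.14 µg/mL

8.14 µg/mL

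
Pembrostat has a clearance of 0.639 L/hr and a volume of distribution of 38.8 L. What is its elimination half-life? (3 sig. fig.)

42.1 hours

k = CL / V = 0.639 / 38.8 = 0.01647 hr⁻¹
t½ = ln 2 / k = ln 2 / 0.01647 ≈ 42.1 hours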